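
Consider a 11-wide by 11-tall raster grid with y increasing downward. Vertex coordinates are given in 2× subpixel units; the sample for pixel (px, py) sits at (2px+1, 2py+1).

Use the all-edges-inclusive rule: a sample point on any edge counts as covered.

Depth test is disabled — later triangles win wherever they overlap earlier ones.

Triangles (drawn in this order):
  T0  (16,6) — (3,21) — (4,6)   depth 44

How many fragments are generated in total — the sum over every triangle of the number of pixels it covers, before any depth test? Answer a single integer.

T0:
  2·area = 180
  edge (16, 6)→(3, 21): d=(-13,15) inclusive
  edge (3, 21)→(4, 6): d=(1,-15) inclusive
  edge (4, 6)→(16, 6): d=(12,0) inclusive
    (2,3)@(5, 7): e=[152,16,12] → █
    (3,3)@(7, 7): e=[122,46,12] → █
    (4,3)@(9, 7): e=[92,76,12] → █
    (5,3)@(11, 7): e=[62,106,12] → █
    (6,3)@(13, 7): e=[32,136,12] → █
    (7,3)@(15, 7): e=[2,166,12] → █
    (8,3)@(17, 7): e=[-28,196,12] → ·
    (2,4)@(5, 9): e=[126,18,36] → █
    (7,4)@(15, 9): e=[-24,168,36] → ·
    (2,5)@(5, 11): e=[100,20,60] → █
    (6,5)@(13, 11): e=[-20,140,60] → ·
    (2,6)@(5, 13): e=[74,22,84] → █
    (1,10)@(3, 21): e=[0,0,180] → █  [on edge]
  covered (22 px):
    · · · · · · · · · · ·
    · · · · · · · · · · ·
    · · · · · · · · · · ·
    · · █ █ █ █ █ █ · · ·
    · · █ █ █ █ █ · · · ·
    · · █ █ █ █ · · · · ·
    · · █ █ █ · · · · · ·
    · · █ █ · · · · · · ·
    · · █ · · · · · · · ·
    · · · · · · · · · · ·
    · █ · · · · · · · · ·

Answer: 22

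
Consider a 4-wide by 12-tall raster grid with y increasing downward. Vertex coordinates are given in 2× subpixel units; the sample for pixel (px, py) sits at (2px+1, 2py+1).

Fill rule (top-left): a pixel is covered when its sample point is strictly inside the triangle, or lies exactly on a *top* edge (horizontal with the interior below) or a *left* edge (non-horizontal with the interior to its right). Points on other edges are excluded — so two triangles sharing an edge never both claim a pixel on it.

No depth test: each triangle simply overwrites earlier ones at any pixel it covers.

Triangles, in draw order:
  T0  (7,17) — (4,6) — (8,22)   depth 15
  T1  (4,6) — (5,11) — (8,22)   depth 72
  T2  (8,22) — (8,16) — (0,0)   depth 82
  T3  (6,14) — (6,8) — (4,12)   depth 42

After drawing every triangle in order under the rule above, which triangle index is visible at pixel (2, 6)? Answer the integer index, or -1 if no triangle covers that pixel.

T0:
  2·area = 4  (B↔C swapped to make it positive)
  edge (7, 17)→(8, 22): d=(1,5) right/bottom  bias=-1
  edge (8, 22)→(4, 6): d=(-4,-16) top-left  bias=+0
  edge (4, 6)→(7, 17): d=(3,11) right/bottom  bias=-1
    (2,3)@(5, 7): e=[0,12,-8] → .  [on edge]
    (3,8)@(7, 17): e=[0,4,0] → .  [on edge]
  covered (0 px):
    . . . .
    . . . .
    . . . .
    . . . .
    . . . .
    . . . .
    . . . .
    . . . .
    . . . .
    . . . .
    . . . .
    . . . .
T1:
  2·area = 4  (B↔C swapped to make it positive)
  edge (4, 6)→(8, 22): d=(4,16) right/bottom  bias=-1
  edge (8, 22)→(5, 11): d=(-3,-11) top-left  bias=+0
  edge (5, 11)→(4, 6): d=(-1,-5) top-left  bias=+0
    (1,0)@(3, 1): e=[-4,8,0] → .  [on edge]
    (2,5)@(5, 11): e=[4,0,0] → X  [on edge]
    (3,5)@(7, 11): e=[-28,22,10] → .
    (2,6)@(5, 13): e=[12,-6,-2] → .
    (3,10)@(7, 21): e=[12,-8,0] → .  [on edge]
  covered (1 px):
    . . . .
    . . . .
    . . . .
    . . . .
    . . . .
    . . X .
    . . . .
    . . . .
    . . . .
    . . . .
    . . . .
    . . . .
T2:
  2·area = 48  (B↔C swapped to make it positive)
  edge (8, 22)→(0, 0): d=(-8,-22) top-left  bias=+0
  edge (0, 0)→(8, 16): d=(8,16) right/bottom  bias=-1
  edge (8, 16)→(8, 22): d=(0,6) right/bottom  bias=-1
    (1,3)@(3, 7): e=[10,8,30] → X
    (2,3)@(5, 7): e=[54,-24,18] → .
    (1,4)@(3, 9): e=[-6,24,30] → .
    (2,5)@(5, 11): e=[22,8,18] → X
    (3,5)@(7, 11): e=[66,-24,6] → .
    (2,6)@(5, 13): e=[6,24,18] → X
    (3,6)@(7, 13): e=[50,-8,6] → .
    (2,7)@(5, 15): e=[-10,40,18] → .
    (3,7)@(7, 15): e=[34,8,6] → X
    (3,8)@(7, 17): e=[18,24,6] → X
    (3,9)@(7, 19): e=[2,40,6] → X
    (3,10)@(7, 21): e=[-14,56,6] → .
  covered (6 px):
    . . . .
    . . . .
    . . . .
    . X . .
    . . . .
    . . X .
    . . X .
    . . . X
    . . . X
    . . . X
    . . . .
    . . . .
T3:
  2·area = 12  (B↔C swapped to make it positive)
  edge (6, 14)→(4, 12): d=(-2,-2) top-left  bias=+0
  edge (4, 12)→(6, 8): d=(2,-4) top-left  bias=+0
  edge (6, 8)→(6, 14): d=(0,6) right/bottom  bias=-1
    (0,4)@(1, 9): e=[0,-18,30] → .  [on edge]
    (1,5)@(3, 11): e=[0,-6,18] → .  [on edge]
    (2,5)@(5, 11): e=[4,2,6] → X
    (3,5)@(7, 11): e=[8,10,-6] → .
    (2,6)@(5, 13): e=[0,6,6] → X  [on edge]
    (3,6)@(7, 13): e=[4,14,-6] → .
    (2,7)@(5, 15): e=[-4,10,6] → .
    (3,7)@(7, 15): e=[0,18,-6] → .  [on edge]
  covered (2 px):
    . . . .
    . . . .
    . . . .
    . . . .
    . . . .
    . . X .
    . . X .
    . . . .
    . . . .
    . . . .
    . . . .
    . . . .

Z-buffer (winner per pixel, '.' = empty):
  . . . .
  . . . .
  . . . .
  . 2 . .
  . . . .
  . . 3 .
  . . 3 .
  . . . 2
  . . . 2
  . . . 2
  . . . .
  . . . .

Final: 3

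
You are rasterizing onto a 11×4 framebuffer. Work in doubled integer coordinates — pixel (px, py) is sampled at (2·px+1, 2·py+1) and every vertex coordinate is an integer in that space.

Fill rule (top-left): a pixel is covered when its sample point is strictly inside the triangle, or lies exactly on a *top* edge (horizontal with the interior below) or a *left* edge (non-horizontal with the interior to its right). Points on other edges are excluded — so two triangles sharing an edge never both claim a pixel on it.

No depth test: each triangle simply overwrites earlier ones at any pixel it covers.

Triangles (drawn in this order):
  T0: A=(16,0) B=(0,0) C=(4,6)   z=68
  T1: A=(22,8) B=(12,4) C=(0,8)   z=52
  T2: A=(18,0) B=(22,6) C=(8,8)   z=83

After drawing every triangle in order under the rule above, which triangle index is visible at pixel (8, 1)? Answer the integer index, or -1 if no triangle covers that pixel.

T0:
  2·area = 96  (B↔C swapped to make it positive)
  edge (16, 0)→(4, 6): d=(-12,6) right/bottom  bias=-1
  edge (4, 6)→(0, 0): d=(-4,-6) top-left  bias=+0
  edge (0, 0)→(16, 0): d=(16,0) top-left  bias=+0
    (0,0)@(1, 1): e=[78,2,16] → #
    (1,0)@(3, 1): e=[66,14,16] → #
    (2,0)@(5, 1): e=[54,26,16] → #
    (3,0)@(7, 1): e=[42,38,16] → #
    (4,0)@(9, 1): e=[30,50,16] → #
    (5,0)@(11, 1): e=[18,62,16] → #
    (6,0)@(13, 1): e=[6,74,16] → #
    (7,0)@(15, 1): e=[-6,86,16] → ·
    (0,1)@(1, 3): e=[54,-6,48] → ·
    (1,1)@(3, 3): e=[42,6,48] → #
    (5,1)@(11, 3): e=[-6,54,48] → ·
    (6,1)@(13, 3): e=[-18,66,48] → ·
  covered (12 px):
    # # # # # # # · · · ·
    · # # # # · · · · · ·
    · · # · · · · · · · ·
    · · · · · · · · · · ·
T1:
  2·area = 88  (B↔C swapped to make it positive)
  edge (22, 8)→(0, 8): d=(-22,0) right/bottom  bias=-1
  edge (0, 8)→(12, 4): d=(12,-4) top-left  bias=+0
  edge (12, 4)→(22, 8): d=(10,4) right/bottom  bias=-1
    (10,0)@(21, 1): e=[154,0,-66] → ·  [on edge]
    (7,1)@(15, 3): e=[110,0,-22] → ·  [on edge]
    (4,2)@(9, 5): e=[66,0,22] → #  [on edge]
    (5,2)@(11, 5): e=[66,8,14] → #
    (6,2)@(13, 5): e=[66,16,6] → #
    (7,2)@(15, 5): e=[66,24,-2] → ·
    (1,3)@(3, 7): e=[22,0,66] → #  [on edge]
    (2,3)@(5, 7): e=[22,8,58] → #
    (3,3)@(7, 7): e=[22,16,50] → #
    (7,3)@(15, 7): e=[22,48,18] → #
    (8,3)@(17, 7): e=[22,56,10] → #
    (9,3)@(19, 7): e=[22,64,2] → #
  covered (12 px):
    · · · · · · · · · · ·
    · · · · · · · · · · ·
    · · · · # # # · · · ·
    · # # # # # # # # # ·
T2:
  2·area = 92
  edge (18, 0)→(22, 6): d=(4,6) right/bottom  bias=-1
  edge (22, 6)→(8, 8): d=(-14,2) right/bottom  bias=-1
  edge (8, 8)→(18, 0): d=(10,-8) top-left  bias=+0
    (8,0)@(17, 1): e=[10,80,2] → #
    (9,0)@(19, 1): e=[-2,76,18] → ·
    (7,1)@(15, 3): e=[30,56,6] → #
    (9,1)@(19, 3): e=[6,48,38] → #
    (10,1)@(21, 3): e=[-6,44,54] → ·
    (6,2)@(13, 5): e=[50,32,10] → #
    (10,2)@(21, 5): e=[2,16,74] → #
    (5,3)@(11, 7): e=[70,8,14] → #
    (7,3)@(15, 7): e=[46,0,46] → ·  [on edge]
    (8,3)@(17, 7): e=[34,-4,62] → ·
    (9,3)@(19, 7): e=[22,-8,78] → ·
    (10,3)@(21, 7): e=[10,-12,94] → ·
  covered (11 px):
    · · · · · · · · # · ·
    · · · · · · · # # # ·
    · · · · · · # # # # #
    · · · · · # # · · · ·

Z-buffer (winner per pixel, '.' = empty):
  0 0 0 0 0 0 0 . 2 . .
  . 0 0 0 0 . . 2 2 2 .
  . . 0 . 1 1 2 2 2 2 2
  . 1 1 1 1 2 2 1 1 1 .

Final: 2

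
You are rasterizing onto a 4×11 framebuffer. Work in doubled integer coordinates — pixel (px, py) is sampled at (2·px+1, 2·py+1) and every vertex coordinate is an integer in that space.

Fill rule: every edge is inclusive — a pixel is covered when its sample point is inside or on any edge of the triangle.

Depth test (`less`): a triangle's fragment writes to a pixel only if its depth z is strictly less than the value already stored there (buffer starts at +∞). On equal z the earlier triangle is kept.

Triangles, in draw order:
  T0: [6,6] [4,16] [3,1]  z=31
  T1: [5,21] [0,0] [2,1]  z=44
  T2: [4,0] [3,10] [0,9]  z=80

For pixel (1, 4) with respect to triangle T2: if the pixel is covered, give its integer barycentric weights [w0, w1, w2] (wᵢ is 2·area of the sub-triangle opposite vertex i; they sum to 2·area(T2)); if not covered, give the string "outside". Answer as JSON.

T0:
  2·area = 40
  edge (6, 6)→(4, 16): d=(-2,10) inclusive
  edge (4, 16)→(3, 1): d=(-1,-15) inclusive
  edge (3, 1)→(6, 6): d=(3,5) inclusive
    (1,0)@(3, 1): e=[40,0,0] → █  [on edge]
    (2,0)@(5, 1): e=[20,30,-10] → ·
    (3,0)@(7, 1): e=[0,60,-20] → ·  [on edge]
    (1,1)@(3, 3): e=[36,-2,6] → ·
    (2,2)@(5, 5): e=[12,26,2] → █
    (3,2)@(7, 5): e=[-8,56,-8] → ·
    (2,3)@(5, 7): e=[8,24,8] → █
    (3,3)@(7, 7): e=[-12,54,-2] → ·
    (2,4)@(5, 9): e=[4,22,14] → █
    (3,4)@(7, 9): e=[-16,52,4] → ·
    (2,5)@(5, 11): e=[0,20,20] → █  [on edge]
    (3,5)@(7, 11): e=[-20,50,10] → ·
    (1,10)@(3, 21): e=[0,-20,60] → ·  [on edge]
  covered (5 px):
    · █ · ·
    · · · ·
    · · █ ·
    · · █ ·
    · · █ ·
    · · █ ·
    · · · ·
    · · · ·
    · · · ·
    · · · ·
    · · · ·
T1:
  2·area = 37
  edge (5, 21)→(0, 0): d=(-5,-21) inclusive
  edge (0, 0)→(2, 1): d=(2,1) inclusive
  edge (2, 1)→(5, 21): d=(3,20) inclusive
    (0,0)@(1, 1): e=[16,1,20] → █
    (1,0)@(3, 1): e=[58,-1,-20] → ·
    (0,1)@(1, 3): e=[6,5,26] → █
    (1,1)@(3, 3): e=[48,3,-14] → ·
    (0,2)@(1, 5): e=[-4,9,32] → ·
    (1,4)@(3, 9): e=[18,15,4] → █
    (2,4)@(5, 9): e=[60,13,-36] → ·
    (1,5)@(3, 11): e=[8,19,10] → █
    (2,5)@(5, 11): e=[50,17,-30] → ·
    (1,6)@(3, 13): e=[-2,23,16] → ·
    (2,10)@(5, 21): e=[0,37,0] → █  [on edge]
    (3,10)@(7, 21): e=[42,35,-40] → ·
  covered (5 px):
    █ · · ·
    █ · · ·
    · · · ·
    · · · ·
    · █ · ·
    · █ · ·
    · · · ·
    · · · ·
    · · · ·
    · · · ·
    · · █ ·
T2:
  2·area = 31
  edge (4, 0)→(3, 10): d=(-1,10) inclusive
  edge (3, 10)→(0, 9): d=(-3,-1) inclusive
  edge (0, 9)→(4, 0): d=(4,-9) inclusive
    (1,1)@(3, 3): e=[7,21,3] → █
    (2,1)@(5, 3): e=[-13,23,21] → ·
    (1,2)@(3, 5): e=[5,15,11] → █
    (2,2)@(5, 5): e=[-15,17,29] → ·
    (0,3)@(1, 7): e=[23,7,1] → █
    (2,3)@(5, 7): e=[-17,11,37] → ·
    (0,4)@(1, 9): e=[21,1,9] → █
    (2,4)@(5, 9): e=[-19,5,45] → ·
    (0,5)@(1, 11): e=[19,-5,17] → ·
    (1,5)@(3, 11): e=[-1,-3,35] → ·
  covered (6 px):
    · · · ·
    · █ · ·
    · █ · ·
    █ █ · ·
    █ █ · ·
    · · · ·
    · · · ·
    · · · ·
    · · · ·
    · · · ·
    · · · ·

Final: [3,27,1]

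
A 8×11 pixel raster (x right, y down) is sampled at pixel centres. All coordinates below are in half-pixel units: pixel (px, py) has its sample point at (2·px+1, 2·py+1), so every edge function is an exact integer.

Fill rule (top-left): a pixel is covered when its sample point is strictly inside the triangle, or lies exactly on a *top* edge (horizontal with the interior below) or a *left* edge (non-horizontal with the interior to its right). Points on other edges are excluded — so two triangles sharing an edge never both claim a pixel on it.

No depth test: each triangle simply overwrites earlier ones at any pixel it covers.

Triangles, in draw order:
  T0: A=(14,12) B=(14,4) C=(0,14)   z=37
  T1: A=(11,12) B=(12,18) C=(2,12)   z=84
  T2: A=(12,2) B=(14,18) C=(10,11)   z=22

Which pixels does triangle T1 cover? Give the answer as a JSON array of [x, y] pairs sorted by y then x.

T0:
  2·area = 112  (B↔C swapped to make it positive)
  edge (14, 12)→(0, 14): d=(-14,2) right/bottom  bias=-1
  edge (0, 14)→(14, 4): d=(14,-10) top-left  bias=+0
  edge (14, 4)→(14, 12): d=(0,8) right/bottom  bias=-1
    (6,2)@(13, 5): e=[100,4,8] → #
    (7,2)@(15, 5): e=[96,24,-8] → ·
    (5,3)@(11, 7): e=[76,12,24] → #
    (7,3)@(15, 7): e=[68,52,-8] → ·
    (3,4)@(7, 9): e=[56,0,56] → #  [on edge]
    (4,4)@(9, 9): e=[52,20,40] → #
    (7,4)@(15, 9): e=[40,80,-8] → ·
    (2,5)@(5, 11): e=[32,8,72] → #
    (7,5)@(15, 11): e=[12,108,-8] → ·
    (1,6)@(3, 13): e=[8,16,88] → #
    (3,6)@(7, 13): e=[0,56,56] → ·  [on edge]
    (4,6)@(9, 13): e=[-4,76,40] → ·
  covered (14 px):
    · · · · · · · ·
    · · · · · · · ·
    · · · · · · # ·
    · · · · · # # ·
    · · · # # # # ·
    · · # # # # # ·
    · # # · · · · ·
    · · · · · · · ·
    · · · · · · · ·
    · · · · · · · ·
    · · · · · · · ·
T1:
  2·area = 54
  edge (11, 12)→(12, 18): d=(1,6) right/bottom  bias=-1
  edge (12, 18)→(2, 12): d=(-10,-6) top-left  bias=+0
  edge (2, 12)→(11, 12): d=(9,0) top-left  bias=+0
    (2,6)@(5, 13): e=[37,8,9] → #
    (3,6)@(7, 13): e=[25,20,9] → #
    (4,6)@(9, 13): e=[13,32,9] → #
    (5,6)@(11, 13): e=[1,44,9] → #
    (6,6)@(13, 13): e=[-11,56,9] → ·
    (2,7)@(5, 15): e=[39,-12,27] → ·
    (3,7)@(7, 15): e=[27,0,27] → #  [on edge]
    (6,7)@(13, 15): e=[-9,36,27] → ·
    (3,8)@(7, 17): e=[29,-20,45] → ·
    (4,8)@(9, 17): e=[17,-8,45] → ·
    (5,8)@(11, 17): e=[5,4,45] → #
    (6,8)@(13, 17): e=[-7,16,45] → ·
  covered (8 px):
    · · · · · · · ·
    · · · · · · · ·
    · · · · · · · ·
    · · · · · · · ·
    · · · · · · · ·
    · · · · · · · ·
    · · # # # # · ·
    · · · # # # · ·
    · · · · · # · ·
    · · · · · · · ·
    · · · · · · · ·
T2:
  2·area = 50
  edge (12, 2)→(14, 18): d=(2,16) right/bottom  bias=-1
  edge (14, 18)→(10, 11): d=(-4,-7) top-left  bias=+0
  edge (10, 11)→(12, 2): d=(2,-9) top-left  bias=+0
    (5,3)@(11, 7): e=[26,23,1] → #
    (6,3)@(13, 7): e=[-6,37,19] → ·
    (5,4)@(11, 9): e=[30,15,5] → #
    (6,4)@(13, 9): e=[-2,29,23] → ·
    (5,5)@(11, 11): e=[34,7,9] → #
    (6,5)@(13, 11): e=[2,21,27] → #
    (7,5)@(15, 11): e=[-30,35,45] → ·
    (5,6)@(11, 13): e=[38,-1,13] → ·
    (6,6)@(13, 13): e=[6,13,31] → #
    (7,6)@(15, 13): e=[-26,27,49] → ·
    (6,7)@(13, 15): e=[10,5,35] → #
    (7,7)@(15, 15): e=[-22,19,53] → ·
  covered (6 px):
    · · · · · · · ·
    · · · · · · · ·
    · · · · · · · ·
    · · · · · # · ·
    · · · · · # · ·
    · · · · · # # ·
    · · · · · · # ·
    · · · · · · # ·
    · · · · · · · ·
    · · · · · · · ·
    · · · · · · · ·

Result: [[2,6],[3,6],[4,6],[5,6],[3,7],[4,7],[5,7],[5,8]]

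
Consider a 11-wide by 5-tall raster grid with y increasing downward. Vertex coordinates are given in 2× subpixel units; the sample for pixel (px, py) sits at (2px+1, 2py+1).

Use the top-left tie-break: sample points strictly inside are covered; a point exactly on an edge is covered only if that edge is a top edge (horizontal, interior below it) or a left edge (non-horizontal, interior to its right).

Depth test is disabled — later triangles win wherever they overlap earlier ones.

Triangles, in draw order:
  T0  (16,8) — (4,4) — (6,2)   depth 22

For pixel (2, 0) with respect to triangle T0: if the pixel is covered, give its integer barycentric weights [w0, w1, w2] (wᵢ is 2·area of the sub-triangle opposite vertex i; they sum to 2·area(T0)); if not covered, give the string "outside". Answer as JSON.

T0:
  2·area = 32
  edge (16, 8)→(4, 4): d=(-12,-4) top-left  bias=+0
  edge (4, 4)→(6, 2): d=(2,-2) top-left  bias=+0
  edge (6, 2)→(16, 8): d=(10,6) right/bottom  bias=-1
    (3,0)@(7, 1): e=[48,0,-16] → ·  [on edge]
    (0,1)@(1, 3): e=[0,-8,40] → ·  [on edge]
    (2,1)@(5, 3): e=[16,0,16] → #  [on edge]
    (3,1)@(7, 3): e=[24,4,4] → #
    (4,1)@(9, 3): e=[32,8,-8] → ·
    (1,2)@(3, 5): e=[-16,0,48] → ·  [on edge]
    (2,2)@(5, 5): e=[-8,4,36] → ·
    (3,2)@(7, 5): e=[0,8,24] → #  [on edge]
    (4,2)@(9, 5): e=[8,12,12] → #
    (5,2)@(11, 5): e=[16,16,0] → ·  [on edge]
    (0,3)@(1, 7): e=[-48,0,80] → ·  [on edge]
    (3,3)@(7, 7): e=[-24,12,44] → ·
    (6,3)@(13, 7): e=[0,24,8] → #  [on edge]
    (9,4)@(19, 9): e=[0,40,-8] → ·  [on edge]
  covered (5 px):
    · · · · · · · · · · ·
    · · # # · · · · · · ·
    · · · # # · · · · · ·
    · · · · · · # · · · ·
    · · · · · · · · · · ·

Result: "outside"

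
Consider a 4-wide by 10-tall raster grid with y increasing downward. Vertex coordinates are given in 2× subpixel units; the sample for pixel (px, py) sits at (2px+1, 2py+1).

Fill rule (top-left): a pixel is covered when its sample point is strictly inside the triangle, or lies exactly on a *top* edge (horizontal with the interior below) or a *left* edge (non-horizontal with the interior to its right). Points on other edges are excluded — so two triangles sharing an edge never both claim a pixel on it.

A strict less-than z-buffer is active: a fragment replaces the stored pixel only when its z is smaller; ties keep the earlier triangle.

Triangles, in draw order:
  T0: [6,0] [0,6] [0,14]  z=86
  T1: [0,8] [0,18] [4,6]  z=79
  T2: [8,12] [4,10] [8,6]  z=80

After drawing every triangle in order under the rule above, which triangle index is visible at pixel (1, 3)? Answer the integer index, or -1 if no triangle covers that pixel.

T0:
  2·area = 48  (B↔C swapped to make it positive)
  edge (6, 0)→(0, 14): d=(-6,14) right/bottom  bias=-1
  edge (0, 14)→(0, 6): d=(0,-8) top-left  bias=+0
  edge (0, 6)→(6, 0): d=(6,-6) top-left  bias=+0
    (2,0)@(5, 1): e=[8,40,0] → X  [on edge]
    (3,0)@(7, 1): e=[-20,56,12] → .
    (1,1)@(3, 3): e=[24,24,0] → X  [on edge]
    (2,1)@(5, 3): e=[-4,40,12] → .
    (0,2)@(1, 5): e=[40,8,0] → X  [on edge]
    (2,2)@(5, 5): e=[-16,40,24] → .
    (0,3)@(1, 7): e=[28,8,12] → X
    (1,3)@(3, 7): e=[0,24,24] → .  [on edge]
    (0,4)@(1, 9): e=[16,8,24] → X
    (1,4)@(3, 9): e=[-12,24,36] → .
    (0,5)@(1, 11): e=[4,8,36] → X
    (1,5)@(3, 11): e=[-24,24,48] → .
  covered (7 px):
    . . X .
    . X . .
    X X . .
    X . . .
    X . . .
    X . . .
    . . . .
    . . . .
    . . . .
    . . . .
T1:
  2·area = 40  (B↔C swapped to make it positive)
  edge (0, 8)→(4, 6): d=(4,-2) top-left  bias=+0
  edge (4, 6)→(0, 18): d=(-4,12) right/bottom  bias=-1
  edge (0, 18)→(0, 8): d=(0,-10) top-left  bias=+0
    (2,1)@(5, 3): e=[-10,0,50] → .  [on edge]
    (1,3)@(3, 7): e=[2,8,30] → X
    (2,3)@(5, 7): e=[6,-16,50] → .
    (0,4)@(1, 9): e=[6,24,10] → X
    (1,4)@(3, 9): e=[10,0,30] → .  [on edge]
    (0,5)@(1, 11): e=[14,16,10] → X
    (1,5)@(3, 11): e=[18,-8,30] → .
    (0,6)@(1, 13): e=[22,8,10] → X
    (1,6)@(3, 13): e=[26,-16,30] → .
    (0,7)@(1, 15): e=[30,0,10] → .  [on edge]
  covered (4 px):
    . . . .
    . . . .
    . . . .
    . X . .
    X . . .
    X . . .
    X . . .
    . . . .
    . . . .
    . . . .
T2:
  2·area = 24
  edge (8, 12)→(4, 10): d=(-4,-2) top-left  bias=+0
  edge (4, 10)→(8, 6): d=(4,-4) top-left  bias=+0
  edge (8, 6)→(8, 12): d=(0,6) right/bottom  bias=-1
    (3,3)@(7, 7): e=[18,0,6] → X  [on edge]
    (2,4)@(5, 9): e=[6,0,18] → X  [on edge]
    (1,5)@(3, 11): e=[-6,0,30] → .  [on edge]
    (2,5)@(5, 11): e=[-2,8,18] → .
    (3,5)@(7, 11): e=[2,16,6] → X
    (0,6)@(1, 13): e=[-18,0,42] → .  [on edge]
    (3,6)@(7, 13): e=[-6,24,6] → .
  covered (4 px):
    . . . .
    . . . .
    . . . .
    . . . X
    . . X X
    . . . X
    . . . .
    . . . .
    . . . .
    . . . .

Z-buffer (winner per pixel, '.' = empty):
  . . 0 .
  . 0 . .
  0 0 . .
  0 1 . 2
  1 . 2 2
  1 . . 2
  1 . . .
  . . . .
  . . . .
  . . . .

Final: 1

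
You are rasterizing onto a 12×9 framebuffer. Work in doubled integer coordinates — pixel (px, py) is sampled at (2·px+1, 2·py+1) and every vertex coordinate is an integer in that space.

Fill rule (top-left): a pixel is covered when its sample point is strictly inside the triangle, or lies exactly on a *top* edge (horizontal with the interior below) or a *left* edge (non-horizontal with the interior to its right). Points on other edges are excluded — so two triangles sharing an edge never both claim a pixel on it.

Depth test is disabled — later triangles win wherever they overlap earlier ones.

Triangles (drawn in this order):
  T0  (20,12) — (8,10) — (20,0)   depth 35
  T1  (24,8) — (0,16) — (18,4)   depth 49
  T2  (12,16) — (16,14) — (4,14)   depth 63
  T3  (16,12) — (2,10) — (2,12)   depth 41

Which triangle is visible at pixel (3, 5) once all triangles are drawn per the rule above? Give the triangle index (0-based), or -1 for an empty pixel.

T0:
  2·area = 144
  edge (20, 12)→(8, 10): d=(-12,-2) top-left  bias=+0
  edge (8, 10)→(20, 0): d=(12,-10) top-left  bias=+0
  edge (20, 0)→(20, 12): d=(0,12) right/bottom  bias=-1
    (9,0)@(19, 1): e=[130,2,12] → █
    (10,0)@(21, 1): e=[134,22,-12] → ·
    (8,1)@(17, 3): e=[102,6,36] → █
    (10,1)@(21, 3): e=[110,46,-12] → ·
    (7,2)@(15, 5): e=[74,10,60] → █
    (10,2)@(21, 5): e=[86,70,-12] → ·
    (6,3)@(13, 7): e=[46,14,84] → █
    (10,3)@(21, 7): e=[62,94,-12] → ·
    (5,4)@(11, 9): e=[18,18,108] → █
    (10,4)@(21, 9): e=[38,118,-12] → ·
    (5,5)@(11, 11): e=[-6,42,108] → ·
    (6,5)@(13, 11): e=[-2,62,84] → ·
  covered (18 px):
    · · · · · · · · · █ · ·
    · · · · · · · · █ █ · ·
    · · · · · · · █ █ █ · ·
    · · · · · · █ █ █ █ · ·
    · · · · · █ █ █ █ █ · ·
    · · · · · · · █ █ █ · ·
    · · · · · · · · · · · ·
    · · · · · · · · · · · ·
    · · · · · · · · · · · ·
T1:
  2·area = 144
  edge (24, 8)→(0, 16): d=(-24,8) right/bottom  bias=-1
  edge (0, 16)→(18, 4): d=(18,-12) top-left  bias=+0
  edge (18, 4)→(24, 8): d=(6,4) right/bottom  bias=-1
    (8,2)@(17, 5): e=[128,6,10] → █
    (9,2)@(19, 5): e=[112,30,2] → █
    (10,2)@(21, 5): e=[96,54,-6] → ·
    (7,3)@(15, 7): e=[96,18,30] → █
    (10,3)@(21, 7): e=[48,90,6] → █
    (11,3)@(23, 7): e=[32,114,-2] → ·
    (5,4)@(11, 9): e=[80,6,58] → █
    (6,4)@(13, 9): e=[64,30,50] → █
    (10,4)@(21, 9): e=[0,126,18] → ·  [on edge]
    (4,5)@(9, 11): e=[48,18,78] → █
    (7,5)@(15, 11): e=[0,90,54] → ·  [on edge]
    (8,5)@(17, 11): e=[-16,114,46] → ·
    (4,6)@(9, 13): e=[0,54,90] → ·  [on edge]
    (1,7)@(3, 15): e=[0,18,126] → ·  [on edge]
  covered (16 px):
    · · · · · · · · · · · ·
    · · · · · · · · · · · ·
    · · · · · · · · █ █ · ·
    · · · · · · · █ █ █ █ ·
    · · · · · █ █ █ █ █ · ·
    · · · · █ █ █ · · · · ·
    · · █ █ · · · · · · · ·
    · · · · · · · · · · · ·
    · · · · · · · · · · · ·
T2:
  2·area = 24  (B↔C swapped to make it positive)
  edge (12, 16)→(4, 14): d=(-8,-2) top-left  bias=+0
  edge (4, 14)→(16, 14): d=(12,0) top-left  bias=+0
  edge (16, 14)→(12, 16): d=(-4,2) right/bottom  bias=-1
    (4,7)@(9, 15): e=[2,12,10] → █
    (5,7)@(11, 15): e=[6,12,6] → █
    (6,7)@(13, 15): e=[10,12,2] → █
    (7,7)@(15, 15): e=[14,12,-2] → ·
    (4,8)@(9, 17): e=[-14,36,2] → ·
    (5,8)@(11, 17): e=[-10,36,-2] → ·
    (6,8)@(13, 17): e=[-6,36,-6] → ·
  covered (3 px):
    · · · · · · · · · · · ·
    · · · · · · · · · · · ·
    · · · · · · · · · · · ·
    · · · · · · · · · · · ·
    · · · · · · · · · · · ·
    · · · · · · · · · · · ·
    · · · · · · · · · · · ·
    · · · · █ █ █ · · · · ·
    · · · · · · · · · · · ·
T3:
  2·area = 28  (B↔C swapped to make it positive)
  edge (16, 12)→(2, 12): d=(-14,0) right/bottom  bias=-1
  edge (2, 12)→(2, 10): d=(0,-2) top-left  bias=+0
  edge (2, 10)→(16, 12): d=(14,2) right/bottom  bias=-1
    (1,5)@(3, 11): e=[14,2,12] → █
    (2,5)@(5, 11): e=[14,6,8] → █
    (3,5)@(7, 11): e=[14,10,4] → █
    (4,5)@(9, 11): e=[14,14,0] → ·  [on edge]
    (1,6)@(3, 13): e=[-14,2,40] → ·
    (2,6)@(5, 13): e=[-14,6,36] → ·
    (3,6)@(7, 13): e=[-14,10,32] → ·
    (11,6)@(23, 13): e=[-14,42,0] → ·  [on edge]
  covered (3 px):
    · · · · · · · · · · · ·
    · · · · · · · · · · · ·
    · · · · · · · · · · · ·
    · · · · · · · · · · · ·
    · · · · · · · · · · · ·
    · █ █ █ · · · · · · · ·
    · · · · · · · · · · · ·
    · · · · · · · · · · · ·
    · · · · · · · · · · · ·

Z-buffer (winner per pixel, '.' = empty):
  . . . . . . . . . 0 . .
  . . . . . . . . 0 0 . .
  . . . . . . . 0 1 1 . .
  . . . . . . 0 1 1 1 1 .
  . . . . . 1 1 1 1 1 . .
  . 3 3 3 1 1 1 0 0 0 . .
  . . 1 1 . . . . . . . .
  . . . . 2 2 2 . . . . .
  . . . . . . . . . . . .

Answer: 3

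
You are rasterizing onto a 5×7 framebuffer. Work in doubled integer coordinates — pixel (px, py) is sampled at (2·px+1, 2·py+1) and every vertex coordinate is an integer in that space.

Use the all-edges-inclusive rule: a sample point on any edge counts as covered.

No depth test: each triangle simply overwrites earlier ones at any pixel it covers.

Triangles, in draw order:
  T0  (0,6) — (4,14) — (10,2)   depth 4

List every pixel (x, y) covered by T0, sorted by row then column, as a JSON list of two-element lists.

T0:
  2·area = 96  (B↔C swapped to make it positive)
  edge (0, 6)→(10, 2): d=(10,-4) inclusive
  edge (10, 2)→(4, 14): d=(-6,12) inclusive
  edge (4, 14)→(0, 6): d=(-4,-8) inclusive
    (4,1)@(9, 3): e=[6,6,84] → X
    (1,2)@(3, 5): e=[2,66,28] → X
    (2,2)@(5, 5): e=[10,42,44] → X
    (3,2)@(7, 5): e=[18,18,60] → X
    (4,2)@(9, 5): e=[26,-6,76] → .
    (0,3)@(1, 7): e=[14,78,4] → X
    (4,3)@(9, 7): e=[46,-18,68] → .
    (0,4)@(1, 9): e=[34,66,-4] → .
    (1,4)@(3, 9): e=[42,42,12] → X
    (3,4)@(7, 9): e=[58,-6,44] → .
    (1,5)@(3, 11): e=[62,30,4] → X
    (3,5)@(7, 11): e=[78,-18,36] → .
  covered (12 px):
    . . . . .
    . . . . X
    . X X X .
    X X X X .
    . X X . .
    . X X . .
    . . . . .

Final: [[4,1],[1,2],[2,2],[3,2],[0,3],[1,3],[2,3],[3,3],[1,4],[2,4],[1,5],[2,5]]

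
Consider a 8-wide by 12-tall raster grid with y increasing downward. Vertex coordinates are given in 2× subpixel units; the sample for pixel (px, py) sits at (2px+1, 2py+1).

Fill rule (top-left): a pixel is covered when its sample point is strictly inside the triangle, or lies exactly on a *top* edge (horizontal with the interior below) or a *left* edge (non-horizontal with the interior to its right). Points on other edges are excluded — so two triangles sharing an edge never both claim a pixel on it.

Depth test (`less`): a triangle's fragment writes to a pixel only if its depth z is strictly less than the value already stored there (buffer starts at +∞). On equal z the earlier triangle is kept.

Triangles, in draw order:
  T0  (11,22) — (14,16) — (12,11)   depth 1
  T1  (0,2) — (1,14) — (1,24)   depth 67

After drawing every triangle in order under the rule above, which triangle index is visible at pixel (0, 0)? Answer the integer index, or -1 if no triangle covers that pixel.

T0:
  2·area = 27  (B↔C swapped to make it positive)
  edge (11, 22)→(12, 11): d=(1,-11) top-left  bias=+0
  edge (12, 11)→(14, 16): d=(2,5) right/bottom  bias=-1
  edge (14, 16)→(11, 22): d=(-3,6) right/bottom  bias=-1
    (6,7)@(13, 15): e=[15,3,9] → █
    (7,7)@(15, 15): e=[37,-7,-3] → ·
    (6,8)@(13, 17): e=[17,7,3] → █
    (7,8)@(15, 17): e=[39,-3,-9] → ·
    (6,9)@(13, 19): e=[19,11,-3] → ·
  covered (2 px):
    · · · · · · · ·
    · · · · · · · ·
    · · · · · · · ·
    · · · · · · · ·
    · · · · · · · ·
    · · · · · · · ·
    · · · · · · · ·
    · · · · · · █ ·
    · · · · · · █ ·
    · · · · · · · ·
    · · · · · · · ·
    · · · · · · · ·
T1:
  2·area = 10
  edge (0, 2)→(1, 14): d=(1,12) right/bottom  bias=-1
  edge (1, 14)→(1, 24): d=(0,10) right/bottom  bias=-1
  edge (1, 24)→(0, 2): d=(-1,-22) top-left  bias=+0
    (0,0)@(1, 1): e=[-13,0,23] → ·  [on edge]
    (0,1)@(1, 3): e=[-11,0,21] → ·  [on edge]
    (0,2)@(1, 5): e=[-9,0,19] → ·  [on edge]
    (0,3)@(1, 7): e=[-7,0,17] → ·  [on edge]
    (0,4)@(1, 9): e=[-5,0,15] → ·  [on edge]
    (0,5)@(1, 11): e=[-3,0,13] → ·  [on edge]
    (0,6)@(1, 13): e=[-1,0,11] → ·  [on edge]
    (0,7)@(1, 15): e=[1,0,9] → ·  [on edge]
    (0,8)@(1, 17): e=[3,0,7] → ·  [on edge]
    (0,9)@(1, 19): e=[5,0,5] → ·  [on edge]
    (0,10)@(1, 21): e=[7,0,3] → ·  [on edge]
    (0,11)@(1, 23): e=[9,0,1] → ·  [on edge]
  covered (0 px):
    · · · · · · · ·
    · · · · · · · ·
    · · · · · · · ·
    · · · · · · · ·
    · · · · · · · ·
    · · · · · · · ·
    · · · · · · · ·
    · · · · · · · ·
    · · · · · · · ·
    · · · · · · · ·
    · · · · · · · ·
    · · · · · · · ·

Z-buffer (winner per pixel, '.' = empty):
  . . . . . . . .
  . . . . . . . .
  . . . . . . . .
  . . . . . . . .
  . . . . . . . .
  . . . . . . . .
  . . . . . . . .
  . . . . . . 0 .
  . . . . . . 0 .
  . . . . . . . .
  . . . . . . . .
  . . . . . . . .

Final: -1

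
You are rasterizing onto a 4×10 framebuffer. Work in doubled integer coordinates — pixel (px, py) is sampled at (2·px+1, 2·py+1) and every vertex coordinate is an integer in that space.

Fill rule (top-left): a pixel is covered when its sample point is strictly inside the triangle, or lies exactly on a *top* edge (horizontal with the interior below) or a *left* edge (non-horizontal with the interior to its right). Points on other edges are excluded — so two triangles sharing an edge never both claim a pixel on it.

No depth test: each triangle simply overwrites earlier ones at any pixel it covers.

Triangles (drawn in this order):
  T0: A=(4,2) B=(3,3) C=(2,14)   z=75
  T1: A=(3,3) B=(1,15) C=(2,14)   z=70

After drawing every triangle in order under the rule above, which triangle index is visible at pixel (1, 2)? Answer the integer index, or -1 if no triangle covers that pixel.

T0:
  2·area = 10  (B↔C swapped to make it positive)
  edge (4, 2)→(2, 14): d=(-2,12) right/bottom  bias=-1
  edge (2, 14)→(3, 3): d=(1,-11) top-left  bias=+0
  edge (3, 3)→(4, 2): d=(1,-1) top-left  bias=+0
    (2,0)@(5, 1): e=[-10,20,0] → ·  [on edge]
    (1,1)@(3, 3): e=[10,0,0] → █  [on edge]
    (2,1)@(5, 3): e=[-14,22,2] → ·
    (0,2)@(1, 5): e=[30,-20,0] → ·  [on edge]
    (1,2)@(3, 5): e=[6,2,2] → █
    (2,2)@(5, 5): e=[-18,24,4] → ·
    (1,3)@(3, 7): e=[2,4,4] → █
    (2,3)@(5, 7): e=[-22,26,6] → ·
    (1,4)@(3, 9): e=[-2,6,6] → ·
  covered (3 px):
    · · · ·
    · █ · ·
    · █ · ·
    · █ · ·
    · · · ·
    · · · ·
    · · · ·
    · · · ·
    · · · ·
    · · · ·
T1:
  2·area = 10  (B↔C swapped to make it positive)
  edge (3, 3)→(2, 14): d=(-1,11) right/bottom  bias=-1
  edge (2, 14)→(1, 15): d=(-1,1) right/bottom  bias=-1
  edge (1, 15)→(3, 3): d=(2,-12) top-left  bias=+0
    (1,1)@(3, 3): e=[0,10,0] → ·  [on edge]
    (3,4)@(7, 9): e=[-50,0,60] → ·  [on edge]
    (2,5)@(5, 11): e=[-30,0,40] → ·  [on edge]
    (1,6)@(3, 13): e=[-10,0,20] → ·  [on edge]
    (0,7)@(1, 15): e=[10,0,0] → ·  [on edge]
  covered (0 px):
    · · · ·
    · · · ·
    · · · ·
    · · · ·
    · · · ·
    · · · ·
    · · · ·
    · · · ·
    · · · ·
    · · · ·

Z-buffer (winner per pixel, '.' = empty):
  . . . .
  . 0 . .
  . 0 . .
  . 0 . .
  . . . .
  . . . .
  . . . .
  . . . .
  . . . .
  . . . .

Answer: 0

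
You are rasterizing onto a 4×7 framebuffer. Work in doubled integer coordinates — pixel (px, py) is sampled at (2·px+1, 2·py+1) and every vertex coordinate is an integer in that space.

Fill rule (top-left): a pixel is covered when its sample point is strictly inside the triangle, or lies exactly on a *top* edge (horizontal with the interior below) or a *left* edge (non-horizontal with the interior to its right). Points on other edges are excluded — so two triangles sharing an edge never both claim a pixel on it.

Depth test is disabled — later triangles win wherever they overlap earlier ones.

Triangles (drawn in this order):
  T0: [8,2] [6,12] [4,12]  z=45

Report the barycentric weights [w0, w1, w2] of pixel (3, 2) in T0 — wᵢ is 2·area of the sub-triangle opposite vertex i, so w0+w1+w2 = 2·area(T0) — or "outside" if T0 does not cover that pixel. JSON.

T0:
  2·area = 20
  edge (8, 2)→(6, 12): d=(-2,10) right/bottom  bias=-1
  edge (6, 12)→(4, 12): d=(-2,0) right/bottom  bias=-1
  edge (4, 12)→(8, 2): d=(4,-10) top-left  bias=+0
    (3,2)@(7, 5): e=[4,14,2] → █
    (3,3)@(7, 7): e=[0,10,10] → ·  [on edge]
    (2,5)@(5, 11): e=[12,2,6] → █
    (3,5)@(7, 11): e=[-8,2,26] → ·
    (2,6)@(5, 13): e=[8,-2,14] → ·
  covered (2 px):
    · · · ·
    · · · ·
    · · · █
    · · · ·
    · · · ·
    · · █ ·
    · · · ·

Answer: [14,2,4]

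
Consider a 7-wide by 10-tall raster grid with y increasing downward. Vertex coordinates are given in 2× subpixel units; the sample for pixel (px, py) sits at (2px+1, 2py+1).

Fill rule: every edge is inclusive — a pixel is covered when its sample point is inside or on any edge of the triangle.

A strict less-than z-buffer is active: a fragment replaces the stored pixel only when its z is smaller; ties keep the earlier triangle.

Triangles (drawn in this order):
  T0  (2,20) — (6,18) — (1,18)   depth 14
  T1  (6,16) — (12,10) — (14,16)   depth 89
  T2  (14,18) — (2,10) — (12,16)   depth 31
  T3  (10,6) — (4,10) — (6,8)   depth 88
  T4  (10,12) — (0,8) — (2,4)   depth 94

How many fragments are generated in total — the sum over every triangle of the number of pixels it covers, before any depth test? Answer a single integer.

T0:
  2·area = 10  (B↔C swapped to make it positive)
  edge (2, 20)→(1, 18): d=(-1,-2) inclusive
  edge (1, 18)→(6, 18): d=(5,0) inclusive
  edge (6, 18)→(2, 20): d=(-4,2) inclusive
    (1,9)@(3, 19): e=[3,5,2] → X
    (2,9)@(5, 19): e=[7,5,-2] → .
  covered (1 px):
    . . . . . . .
    . . . . . . .
    . . . . . . .
    . . . . . . .
    . . . . . . .
    . . . . . . .
    . . . . . . .
    . . . . . . .
    . . . . . . .
    . X . . . . .
T1:
  2·area = 48
  edge (6, 16)→(12, 10): d=(6,-6) inclusive
  edge (12, 10)→(14, 16): d=(2,6) inclusive
  edge (14, 16)→(6, 16): d=(-8,0) inclusive
    (4,0)@(9, 1): e=[-72,0,120] → .  [on edge]
    (5,3)@(11, 7): e=[-24,0,72] → .  [on edge]
    (6,4)@(13, 9): e=[0,-8,56] → .  [on edge]
    (5,5)@(11, 11): e=[0,8,40] → X  [on edge]
    (6,5)@(13, 11): e=[12,-4,40] → .
    (4,6)@(9, 13): e=[0,24,24] → X  [on edge]
    (6,6)@(13, 13): e=[24,0,24] → X  [on edge]
    (3,7)@(7, 15): e=[0,40,8] → X  [on edge]
    (2,8)@(5, 17): e=[0,56,-8] → .  [on edge]
    (3,8)@(7, 17): e=[12,44,-8] → .
    (4,8)@(9, 17): e=[24,32,-8] → .
    (5,8)@(11, 17): e=[36,20,-8] → .
    (1,9)@(3, 19): e=[0,72,-24] → .  [on edge]
  covered (8 px):
    . . . . . . .
    . . . . . . .
    . . . . . . .
    . . . . . . .
    . . . . . . .
    . . . . . X .
    . . . . X X X
    . . . X X X X
    . . . . . . .
    . . . . . . .
T2:
  2·area = 8
  edge (14, 18)→(2, 10): d=(-12,-8) inclusive
  edge (2, 10)→(12, 16): d=(10,6) inclusive
  edge (12, 16)→(14, 18): d=(2,2) inclusive
    (0,2)@(1, 5): e=[52,-44,0] → .  [on edge]
    (1,3)@(3, 7): e=[44,-36,0] → .  [on edge]
    (2,4)@(5, 9): e=[36,-28,0] → .  [on edge]
    (3,5)@(7, 11): e=[28,-20,0] → .  [on edge]
    (3,6)@(7, 13): e=[4,0,4] → X  [on edge]
    (4,6)@(9, 13): e=[20,-12,0] → .  [on edge]
    (3,7)@(7, 15): e=[-20,20,8] → .
    (5,7)@(11, 15): e=[12,-4,0] → .  [on edge]
    (6,8)@(13, 17): e=[4,4,0] → X  [on edge]
    (6,9)@(13, 19): e=[-20,24,4] → .
  covered (2 px):
    . . . . . . .
    . . . . . . .
    . . . . . . .
    . . . . . . .
    . . . . . . .
    . . . . . . .
    . . . X . . .
    . . . . . . .
    . . . . . . X
    . . . . . . .
T3:
  2·area = 4
  edge (10, 6)→(4, 10): d=(-6,4) inclusive
  edge (4, 10)→(6, 8): d=(2,-2) inclusive
  edge (6, 8)→(10, 6): d=(4,-2) inclusive
    (6,0)@(13, 1): e=[18,0,-14] → .  [on edge]
    (5,1)@(11, 3): e=[14,0,-10] → .  [on edge]
    (4,2)@(9, 5): e=[10,0,-6] → .  [on edge]
    (3,3)@(7, 7): e=[6,0,-2] → .  [on edge]
    (2,4)@(5, 9): e=[2,0,2] → X  [on edge]
    (3,4)@(7, 9): e=[-6,4,6] → .
    (1,5)@(3, 11): e=[-2,0,6] → .  [on edge]
    (2,5)@(5, 11): e=[-10,4,10] → .
    (0,6)@(1, 13): e=[-6,0,10] → .  [on edge]
  covered (1 px):
    . . . . . . .
    . . . . . . .
    . . . . . . .
    . . . . . . .
    . . X . . . .
    . . . . . . .
    . . . . . . .
    . . . . . . .
    . . . . . . .
    . . . . . . .
T4:
  2·area = 48
  edge (10, 12)→(0, 8): d=(-10,-4) inclusive
  edge (0, 8)→(2, 4): d=(2,-4) inclusive
  edge (2, 4)→(10, 12): d=(8,8) inclusive
    (0,1)@(1, 3): e=[54,-6,0] → .  [on edge]
    (1,2)@(3, 5): e=[42,6,0] → X  [on edge]
    (2,2)@(5, 5): e=[50,14,-16] → .
    (0,3)@(1, 7): e=[14,2,32] → X
    (2,3)@(5, 7): e=[30,18,0] → X  [on edge]
    (3,3)@(7, 7): e=[38,26,-16] → .
    (0,4)@(1, 9): e=[-6,6,48] → .
    (1,4)@(3, 9): e=[2,14,32] → X
    (3,4)@(7, 9): e=[18,30,0] → X  [on edge]
    (4,4)@(9, 9): e=[26,38,-16] → .
    (1,5)@(3, 11): e=[-18,18,48] → .
    (2,5)@(5, 11): e=[-10,26,32] → .
    (4,5)@(9, 11): e=[6,42,0] → X  [on edge]
    (5,6)@(11, 13): e=[-6,54,0] → .  [on edge]
    (6,7)@(13, 15): e=[-18,66,0] → .  [on edge]
  covered (8 px):
    . . . . . . .
    . . . . . . .
    . X . . . . .
    X X X . . . .
    . X X X . . .
    . . . . X . .
    . . . . . . .
    . . . . . . .
    . . . . . . .
    . . . . . . .

Answer: 20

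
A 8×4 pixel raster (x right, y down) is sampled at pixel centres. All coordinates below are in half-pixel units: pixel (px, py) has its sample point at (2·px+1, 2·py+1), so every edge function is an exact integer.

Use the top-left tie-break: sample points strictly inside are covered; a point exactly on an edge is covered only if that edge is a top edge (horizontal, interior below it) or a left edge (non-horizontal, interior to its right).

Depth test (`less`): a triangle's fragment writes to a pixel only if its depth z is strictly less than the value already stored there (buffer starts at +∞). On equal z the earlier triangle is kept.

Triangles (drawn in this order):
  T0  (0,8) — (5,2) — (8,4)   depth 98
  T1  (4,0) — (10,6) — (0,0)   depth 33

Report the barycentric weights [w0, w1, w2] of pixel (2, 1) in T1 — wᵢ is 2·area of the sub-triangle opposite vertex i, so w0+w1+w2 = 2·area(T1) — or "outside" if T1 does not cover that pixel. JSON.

T0:
  2·area = 28
  edge (0, 8)→(5, 2): d=(5,-6) top-left  bias=+0
  edge (5, 2)→(8, 4): d=(3,2) right/bottom  bias=-1
  edge (8, 4)→(0, 8): d=(-8,4) right/bottom  bias=-1
    (2,1)@(5, 3): e=[5,3,20] → █
    (3,1)@(7, 3): e=[17,-1,12] → ·
    (1,2)@(3, 5): e=[3,13,12] → █
    (3,2)@(7, 5): e=[27,5,-4] → ·
    (0,3)@(1, 7): e=[1,23,4] → █
    (1,3)@(3, 7): e=[13,19,-4] → ·
    (2,3)@(5, 7): e=[25,15,-12] → ·
  covered (4 px):
    · · · · · · · ·
    · · █ · · · · ·
    · █ █ · · · · ·
    █ · · · · · · ·
T1:
  2·area = 24
  edge (4, 0)→(10, 6): d=(6,6) right/bottom  bias=-1
  edge (10, 6)→(0, 0): d=(-10,-6) top-left  bias=+0
  edge (0, 0)→(4, 0): d=(4,0) top-left  bias=+0
    (1,0)@(3, 1): e=[12,8,4] → █
    (2,0)@(5, 1): e=[0,20,4] → ·  [on edge]
    (1,1)@(3, 3): e=[24,-12,12] → ·
    (2,1)@(5, 3): e=[12,0,12] → █  [on edge]
    (3,1)@(7, 3): e=[0,12,12] → ·  [on edge]
    (2,2)@(5, 5): e=[24,-20,20] → ·
    (4,2)@(9, 5): e=[0,4,20] → ·  [on edge]
    (5,3)@(11, 7): e=[0,-4,28] → ·  [on edge]
  covered (2 px):
    · █ · · · · · ·
    · · █ · · · · ·
    · · · · · · · ·
    · · · · · · · ·

Answer: [0,12,12]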